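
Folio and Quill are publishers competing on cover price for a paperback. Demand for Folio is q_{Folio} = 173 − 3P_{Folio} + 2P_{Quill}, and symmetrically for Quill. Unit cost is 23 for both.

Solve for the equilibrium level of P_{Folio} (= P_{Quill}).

Folio's profit: π = (P_{Folio} − 23)(173 − 3P_{Folio} + 2P_{Quill}).
∂π/∂P_{Folio} = 242 − 6P_{Folio} + 2P_{Quill} = 0 ⇒ P_{Folio} = 121/3 + (1/3)P_{Quill}.
The game is symmetric, so in equilibrium P_{Quill} = P_{Folio}: the reaction function gives (2/3)P_{Folio} = 121/3, hence P_{Folio} = 60.5.

60.5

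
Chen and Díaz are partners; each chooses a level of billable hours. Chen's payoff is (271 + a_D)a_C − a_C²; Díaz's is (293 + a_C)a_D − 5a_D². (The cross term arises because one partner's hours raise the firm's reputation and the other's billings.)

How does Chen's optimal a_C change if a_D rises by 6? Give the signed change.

Expanding Chen's payoff: 271a_C + a_Da_C − a_C².
∂π/∂a_C = 271 + a_D − 2a_C = 0, so a_C = 135.5 + 0.5a_D.
The reaction-function slope is 0.5, so a 6-unit rise in a_D moves a_C by 0.5 × 6 = 3. Chen's best response rises — the actions are strategic complements.

3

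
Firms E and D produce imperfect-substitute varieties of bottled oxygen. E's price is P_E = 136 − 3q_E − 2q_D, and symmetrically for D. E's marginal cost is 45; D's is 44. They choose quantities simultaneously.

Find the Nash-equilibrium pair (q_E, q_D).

Firm E's profit: π = q_E(136 − 3q_E − 2q_D) − 45q_E.
∂π/∂q_E = 91 − 6q_E − 2q_D = 0 ⇒ q_E = 91/6 − (1/3)q_D.
Similarly q_D = 46/3 − (1/3)q_E.
Substituting the second reaction function into the first: q_E = 91/6 − (1/3)(46/3 − (1/3)q_E), which gives (8/9)q_E = 181/18 ⇒ q_E = 11.3125.
Then q_D = 46/3 − (1/3)·11.3125 = 11.5625.

11.3125, 11.5625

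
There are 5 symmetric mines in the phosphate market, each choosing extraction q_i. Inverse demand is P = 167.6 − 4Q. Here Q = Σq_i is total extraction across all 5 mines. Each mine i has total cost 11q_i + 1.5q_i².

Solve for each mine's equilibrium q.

A representative mine's profit is π_i = q_i(167.6 − 4Q) − 11q_i − 1.5q_i², with Q = q_i + Σ_{j≠i} q_j.
First-order condition: 156.6 − 11q_i − 4Σ_{j≠i} q_j = 0.
With identical mines, set every q_j = q: then 156.6 − 11q − 16q = 0, i.e. q = 156.6/27 = 5.8.

5.8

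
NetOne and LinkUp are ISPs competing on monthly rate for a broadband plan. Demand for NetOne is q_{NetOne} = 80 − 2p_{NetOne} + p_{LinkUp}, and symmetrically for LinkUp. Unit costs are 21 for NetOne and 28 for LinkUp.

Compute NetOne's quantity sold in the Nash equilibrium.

41.2

NetOne's profit: π = (p_{NetOne} − 21)(80 − 2p_{NetOne} + p_{LinkUp}).
∂π/∂p_{NetOne} = 122 − 4p_{NetOne} + p_{LinkUp} = 0 ⇒ p_{NetOne} = 30.5 + 0.25p_{LinkUp}.
Similarly p_{LinkUp} = 34 + 0.25p_{NetOne}.
Solving the two reaction functions simultaneously: (1 − (0.25)(0.25))p_{NetOne} = 30.5 + 0.25·34, so 0.9375p_{NetOne} = 39 and p_{NetOne} = 41.6.
Then p_{LinkUp} = 34 + 0.25·41.6 = 44.4.
q_{NetOne} = 80 − 2·41.6 + 44.4 = 41.2.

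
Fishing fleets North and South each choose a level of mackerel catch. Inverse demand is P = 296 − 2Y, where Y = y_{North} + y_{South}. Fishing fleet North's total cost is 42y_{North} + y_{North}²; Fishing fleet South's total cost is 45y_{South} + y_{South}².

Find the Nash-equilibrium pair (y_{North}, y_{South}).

31.9375, 31.1875

Fishing fleet North's profit: π = y_{North}(296 − 2(y_{North} + y_{South})) − 42y_{North} − y_{North}².
∂π/∂y_{North} = 254 − 6y_{North} − 2y_{South} = 0, so y_{North} = 127/3 − (1/3)y_{South}.
By the same steps for South: y_{South} = 251/6 − (1/3)y_{North}.
Substituting the second reaction function into the first: y_{North} = 127/3 − (1/3)(251/6 − (1/3)y_{North}), which gives (8/9)y_{North} = 511/18 ⇒ y_{North} = 31.9375.
Then y_{South} = 251/6 − (1/3)·31.9375 = 31.1875.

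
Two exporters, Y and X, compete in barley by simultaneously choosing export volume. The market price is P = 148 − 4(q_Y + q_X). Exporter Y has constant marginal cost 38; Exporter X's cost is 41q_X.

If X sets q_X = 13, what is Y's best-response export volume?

Exporter Y's profit: π = q_Y(148 − 4(q_Y + q_X)) − 38q_Y.
∂π/∂q_Y = 110 − 8q_Y − 4q_X = 0, so q_Y = 13.75 − 0.5q_X.
At q_X = 13: q_Y = 13.75 − 0.5·13 = 7.25.

7.25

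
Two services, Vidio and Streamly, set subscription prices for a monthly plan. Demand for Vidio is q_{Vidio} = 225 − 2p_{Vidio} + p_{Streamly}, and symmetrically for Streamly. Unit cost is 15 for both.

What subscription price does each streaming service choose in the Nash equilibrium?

Vidio's profit: π = (p_{Vidio} − 15)(225 − 2p_{Vidio} + p_{Streamly}).
∂π/∂p_{Vidio} = 255 − 4p_{Vidio} + p_{Streamly} = 0 ⇒ p_{Vidio} = 63.75 + 0.25p_{Streamly}.
By symmetry p_{Streamly} = p_{Vidio}; substituting into the reaction function, 0.75p_{Vidio} = 63.75 and p_{Vidio} = 85.

85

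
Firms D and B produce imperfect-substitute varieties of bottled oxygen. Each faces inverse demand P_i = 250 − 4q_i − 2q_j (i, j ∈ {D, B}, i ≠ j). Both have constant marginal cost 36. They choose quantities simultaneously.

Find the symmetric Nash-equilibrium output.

Firm D's profit: π = q_D(250 − 4q_D − 2q_B) − 36q_D.
∂π/∂q_D = 214 − 8q_D − 2q_B = 0 ⇒ q_D = 26.75 − 0.25q_B.
The game is symmetric, so in equilibrium q_B = q_D: the reaction function gives 1.25q_D = 26.75, hence q_D = 21.4.

21.4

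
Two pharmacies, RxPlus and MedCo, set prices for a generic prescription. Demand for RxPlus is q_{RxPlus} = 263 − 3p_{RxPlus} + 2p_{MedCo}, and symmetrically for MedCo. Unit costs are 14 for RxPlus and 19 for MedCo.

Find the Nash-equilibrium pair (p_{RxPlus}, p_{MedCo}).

77.1875, 79.0625

RxPlus's profit: π = (p_{RxPlus} − 14)(263 − 3p_{RxPlus} + 2p_{MedCo}).
∂π/∂p_{RxPlus} = 305 − 6p_{RxPlus} + 2p_{MedCo} = 0 ⇒ p_{RxPlus} = 305/6 + (1/3)p_{MedCo}.
Similarly p_{MedCo} = 160/3 + (1/3)p_{RxPlus}.
Substituting the second reaction function into the first: p_{RxPlus} = 305/6 + (1/3)(160/3 + (1/3)p_{RxPlus}), which gives (8/9)p_{RxPlus} = 1235/18 ⇒ p_{RxPlus} = 77.1875.
Then p_{MedCo} = 160/3 + (1/3)·77.1875 = 79.0625.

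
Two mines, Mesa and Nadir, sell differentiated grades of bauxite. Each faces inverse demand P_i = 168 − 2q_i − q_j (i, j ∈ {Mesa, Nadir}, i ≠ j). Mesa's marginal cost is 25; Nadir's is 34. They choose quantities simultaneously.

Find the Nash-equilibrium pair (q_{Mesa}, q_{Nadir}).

29.2, 26.2

Mine Mesa's profit: π = q_{Mesa}(168 − 2q_{Mesa} − q_{Nadir}) − 25q_{Mesa}.
∂π/∂q_{Mesa} = 143 − 4q_{Mesa} − q_{Nadir} = 0 ⇒ q_{Mesa} = 35.75 − 0.25q_{Nadir}.
Similarly q_{Nadir} = 33.5 − 0.25q_{Mesa}.
Substituting the second reaction function into the first: q_{Mesa} = 35.75 − 0.25(33.5 − 0.25q_{Mesa}), which gives 0.9375q_{Mesa} = 27.375 ⇒ q_{Mesa} = 29.2.
Then q_{Nadir} = 33.5 − 0.25·29.2 = 26.2.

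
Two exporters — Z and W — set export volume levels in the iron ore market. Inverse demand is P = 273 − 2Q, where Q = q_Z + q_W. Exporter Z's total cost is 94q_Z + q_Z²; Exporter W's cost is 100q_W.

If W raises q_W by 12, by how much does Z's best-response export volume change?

Exporter Z's profit: π = q_Z(273 − 2(q_Z + q_W)) − 94q_Z − q_Z².
∂π/∂q_Z = 179 − 6q_Z − 2q_W = 0, so q_Z = 179/6 − (1/3)q_W.
The reaction-function slope is −1/3, so a 12-unit rise in q_W moves q_Z by −1/3 × 12 = −4. Z's best response falls — the actions are strategic substitutes.

-4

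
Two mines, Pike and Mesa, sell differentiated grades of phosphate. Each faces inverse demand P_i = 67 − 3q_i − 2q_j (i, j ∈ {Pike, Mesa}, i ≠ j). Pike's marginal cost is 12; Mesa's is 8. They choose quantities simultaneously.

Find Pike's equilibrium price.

Mine Pike's profit: π = q_{Pike}(67 − 3q_{Pike} − 2q_{Mesa}) − 12q_{Pike}.
∂π/∂q_{Pike} = 55 − 6q_{Pike} − 2q_{Mesa} = 0 ⇒ q_{Pike} = 55/6 − (1/3)q_{Mesa}.
Similarly q_{Mesa} = 59/6 − (1/3)q_{Pike}.
Substituting the second reaction function into the first: q_{Pike} = 55/6 − (1/3)(59/6 − (1/3)q_{Pike}), which gives (8/9)q_{Pike} = 53/9 ⇒ q_{Pike} = 6.625.
Then q_{Mesa} = 59/6 − (1/3)·6.625 = 7.625.
P_{Pike} = 67 − 3·6.625 − 2·7.625 = 31.875.

31.875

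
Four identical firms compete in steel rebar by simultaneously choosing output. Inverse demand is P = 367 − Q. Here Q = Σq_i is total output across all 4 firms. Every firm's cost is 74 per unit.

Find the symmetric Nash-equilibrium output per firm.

A representative firm's profit is π_i = q_i(367 − Q) − 74q_i, with Q = q_i + Σ_{j≠i} q_j.
First-order condition: 293 − 2q_i − Σ_{j≠i} q_j = 0.
With identical firms, set every q_j = q: then 293 − 2q − 3q = 0, i.e. q = 293/5 = 58.6.

58.6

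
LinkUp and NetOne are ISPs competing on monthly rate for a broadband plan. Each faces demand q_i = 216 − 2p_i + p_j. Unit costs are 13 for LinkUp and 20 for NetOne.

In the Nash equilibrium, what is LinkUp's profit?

LinkUp's profit: π = (p_{LinkUp} − 13)(216 − 2p_{LinkUp} + p_{NetOne}).
∂π/∂p_{LinkUp} = 242 − 4p_{LinkUp} + p_{NetOne} = 0 ⇒ p_{LinkUp} = 60.5 + 0.25p_{NetOne}.
Similarly p_{NetOne} = 64 + 0.25p_{LinkUp}.
Solving the two reaction functions simultaneously: (1 − (0.25)(0.25))p_{LinkUp} = 60.5 + 0.25·64, so 0.9375p_{LinkUp} = 76.5 and p_{LinkUp} = 81.6.
Then p_{NetOne} = 64 + 0.25·81.6 = 84.4.
q_{LinkUp} = 216 − 2·81.6 + 84.4 = 137.2.
Profit = (81.6 − 13)·137.2 = 9411.92.

9411.92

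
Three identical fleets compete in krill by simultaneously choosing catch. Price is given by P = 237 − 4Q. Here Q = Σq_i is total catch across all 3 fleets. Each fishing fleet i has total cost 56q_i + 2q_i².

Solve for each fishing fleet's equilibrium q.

A representative fishing fleet's profit is π_i = q_i(237 − 4Q) − 56q_i − 2q_i², with Q = q_i + Σ_{j≠i} q_j.
First-order condition: 181 − 12q_i − 4Σ_{j≠i} q_j = 0.
Imposing symmetry (q_j = q for all j) turns Σ_{j≠i} q_j into 2q, so 181 = 20q and q = 9.05.

9.05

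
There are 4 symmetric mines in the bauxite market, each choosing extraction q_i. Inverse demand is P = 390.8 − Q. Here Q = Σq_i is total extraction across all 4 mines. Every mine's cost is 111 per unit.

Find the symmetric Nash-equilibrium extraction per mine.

55.96

A representative mine's profit is π_i = q_i(390.8 − Q) − 111q_i, with Q = q_i + Σ_{j≠i} q_j.
First-order condition: 279.8 − 2q_i − Σ_{j≠i} q_j = 0.
Imposing symmetry (q_j = q for all j) turns Σ_{j≠i} q_j into 3q, so 279.8 = 5q and q = 55.96.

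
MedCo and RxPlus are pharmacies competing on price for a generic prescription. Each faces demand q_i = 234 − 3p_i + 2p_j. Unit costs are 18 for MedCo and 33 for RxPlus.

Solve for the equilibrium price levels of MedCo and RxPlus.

74.8125, 80.4375

MedCo's profit: π = (p_{MedCo} − 18)(234 − 3p_{MedCo} + 2p_{RxPlus}).
∂π/∂p_{MedCo} = 288 − 6p_{MedCo} + 2p_{RxPlus} = 0 ⇒ p_{MedCo} = 48 + (1/3)p_{RxPlus}.
Similarly p_{RxPlus} = 55.5 + (1/3)p_{MedCo}.
Plugging p_{RxPlus} into MedCo's best response: p_{MedCo} = 48 + (1/3)(55.5 + (1/3)p_{MedCo}) ⇒ (8/9)p_{MedCo} = 66.5, so p_{MedCo} = 74.8125.
Then p_{RxPlus} = 55.5 + (1/3)·74.8125 = 80.4375.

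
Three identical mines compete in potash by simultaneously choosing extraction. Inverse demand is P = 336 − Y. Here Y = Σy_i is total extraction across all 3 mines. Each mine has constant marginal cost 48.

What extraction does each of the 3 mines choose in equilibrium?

A representative mine's profit is π_i = y_i(336 − Y) − 48y_i, with Y = y_i + Σ_{j≠i} y_j.
First-order condition: 288 − 2y_i − Σ_{j≠i} y_j = 0.
Imposing symmetry (y_j = y for all j) turns Σ_{j≠i} y_j into 2y, so 288 = 4y and y = 72.

72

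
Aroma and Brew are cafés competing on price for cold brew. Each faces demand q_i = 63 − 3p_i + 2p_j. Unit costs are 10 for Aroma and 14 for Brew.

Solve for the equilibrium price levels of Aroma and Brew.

24, 25.5

Aroma's profit: π = (p_{Aroma} − 10)(63 − 3p_{Aroma} + 2p_{Brew}).
∂π/∂p_{Aroma} = 93 − 6p_{Aroma} + 2p_{Brew} = 0 ⇒ p_{Aroma} = 15.5 + (1/3)p_{Brew}.
Similarly p_{Brew} = 17.5 + (1/3)p_{Aroma}.
Plugging p_{Brew} into Aroma's best response: p_{Aroma} = 15.5 + (1/3)(17.5 + (1/3)p_{Aroma}) ⇒ (8/9)p_{Aroma} = 64/3, so p_{Aroma} = 24.
Then p_{Brew} = 17.5 + (1/3)·24 = 25.5.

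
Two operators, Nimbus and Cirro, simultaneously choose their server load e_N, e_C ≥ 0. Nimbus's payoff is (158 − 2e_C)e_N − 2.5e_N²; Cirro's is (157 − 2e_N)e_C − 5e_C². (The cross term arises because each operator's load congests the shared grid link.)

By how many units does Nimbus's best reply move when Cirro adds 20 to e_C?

Expanding Nimbus's payoff: 158e_N − 2e_Ce_N − 2.5e_N².
∂π/∂e_N = 158 − 2e_C − 5e_N = 0, so e_N = 31.6 − 0.4e_C.
The reaction-function slope is −0.4, so a 20-unit rise in e_C moves e_N by −0.4 × 20 = −8. Nimbus's best response falls — the actions are strategic substitutes.

-8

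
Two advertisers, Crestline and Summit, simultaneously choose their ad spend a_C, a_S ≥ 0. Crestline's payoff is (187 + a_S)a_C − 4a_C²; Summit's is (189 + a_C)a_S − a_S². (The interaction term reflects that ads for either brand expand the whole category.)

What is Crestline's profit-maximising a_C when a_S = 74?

Expanding Crestline's payoff: 187a_C + a_Sa_C − 4a_C².
∂π/∂a_C = 187 + a_S − 8a_C = 0, so a_C = 23.375 + 0.125a_S.
At a_S = 74: a_C = 23.375 + 0.125·74 = 32.625.

32.625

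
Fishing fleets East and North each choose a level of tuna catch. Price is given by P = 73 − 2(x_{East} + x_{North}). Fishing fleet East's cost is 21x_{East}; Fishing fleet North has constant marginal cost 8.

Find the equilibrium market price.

34

Fishing fleet East's profit: π = x_{East}(73 − 2(x_{East} + x_{North})) − 21x_{East}.
∂π/∂x_{East} = 52 − 4x_{East} − 2x_{North} = 0, so x_{East} = 13 − 0.5x_{North}.
By the same steps for North: x_{North} = 16.25 − 0.5x_{East}.
Substituting the second reaction function into the first: x_{East} = 13 − 0.5(16.25 − 0.5x_{East}), which gives 0.75x_{East} = 4.875 ⇒ x_{East} = 6.5.
Then x_{North} = 16.25 − 0.5·6.5 = 13.
Equilibrium price: P = 73 − 2·19.5 = 34.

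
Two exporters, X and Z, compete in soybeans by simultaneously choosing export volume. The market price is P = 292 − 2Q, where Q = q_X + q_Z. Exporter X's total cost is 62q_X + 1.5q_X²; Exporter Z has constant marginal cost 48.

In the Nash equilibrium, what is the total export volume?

Exporter X's profit: π = q_X(292 − 2(q_X + q_Z)) − 62q_X − 1.5q_X².
∂π/∂q_X = 230 − 7q_X − 2q_Z = 0, so q_X = 230/7 − (2/7)q_Z.
For Z: ∂π/∂q_Z = 244 − 4q_Z − 2q_X = 0 ⇒ q_Z = 61 − 0.5q_X.
Plugging q_Z into X's best response: q_X = 230/7 − (2/7)(61 − 0.5q_X) ⇒ (6/7)q_X = 108/7, so q_X = 18.
Then q_Z = 61 − 0.5·18 = 52.
Total export volume: 18 + 52 = 70.

70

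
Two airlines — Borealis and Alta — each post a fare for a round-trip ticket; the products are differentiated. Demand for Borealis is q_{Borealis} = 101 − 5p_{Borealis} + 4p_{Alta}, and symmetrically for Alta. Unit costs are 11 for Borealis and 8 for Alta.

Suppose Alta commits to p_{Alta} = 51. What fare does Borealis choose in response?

Borealis's profit: π = (p_{Borealis} − 11)(101 − 5p_{Borealis} + 4p_{Alta}).
∂π/∂p_{Borealis} = 156 − 10p_{Borealis} + 4p_{Alta} = 0 ⇒ p_{Borealis} = 15.6 + 0.4p_{Alta}.
At p_{Alta} = 51: p_{Borealis} = 15.6 + 0.4·51 = 36.

36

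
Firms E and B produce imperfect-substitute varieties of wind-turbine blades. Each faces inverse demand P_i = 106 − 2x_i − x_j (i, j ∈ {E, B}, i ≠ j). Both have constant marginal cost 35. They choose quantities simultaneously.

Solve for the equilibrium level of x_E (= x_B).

Firm E's profit: π = x_E(106 − 2x_E − x_B) − 35x_E.
∂π/∂x_E = 71 − 4x_E − x_B = 0 ⇒ x_E = 17.75 − 0.25x_B.
By symmetry x_B = x_E; substituting into the reaction function, 1.25x_E = 17.75 and x_E = 14.2.

14.2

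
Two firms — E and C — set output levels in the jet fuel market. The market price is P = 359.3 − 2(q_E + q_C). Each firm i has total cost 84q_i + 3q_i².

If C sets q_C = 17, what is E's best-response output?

Firm E's profit: π = q_E(359.3 − 2(q_E + q_C)) − 84q_E − 3q_E².
∂π/∂q_E = 275.3 − 10q_E − 2q_C = 0, so q_E = 27.53 − 0.2q_C.
At q_C = 17: q_E = 27.53 − 0.2·17 = 24.13.

24.13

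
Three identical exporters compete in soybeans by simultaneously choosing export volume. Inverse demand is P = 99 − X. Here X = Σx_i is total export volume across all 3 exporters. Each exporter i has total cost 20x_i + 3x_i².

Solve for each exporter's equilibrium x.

7.9

A representative exporter's profit is π_i = x_i(99 − X) − 20x_i − 3x_i², with X = x_i + Σ_{j≠i} x_j.
First-order condition: 79 − 8x_i − Σ_{j≠i} x_j = 0.
Imposing symmetry (x_j = x for all j) turns Σ_{j≠i} x_j into 2x, so 79 = 10x and x = 7.9.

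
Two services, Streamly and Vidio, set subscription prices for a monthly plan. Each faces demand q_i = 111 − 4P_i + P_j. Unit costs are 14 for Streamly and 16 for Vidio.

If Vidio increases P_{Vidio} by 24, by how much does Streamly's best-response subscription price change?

Streamly's profit: π = (P_{Streamly} − 14)(111 − 4P_{Streamly} + P_{Vidio}).
∂π/∂P_{Streamly} = 167 − 8P_{Streamly} + P_{Vidio} = 0 ⇒ P_{Streamly} = 20.875 + 0.125P_{Vidio}.
The reaction-function slope is 0.125, so a 24-unit rise in P_{Vidio} moves P_{Streamly} by 0.125 × 24 = 3. Streamly's best response rises — the actions are strategic complements.

3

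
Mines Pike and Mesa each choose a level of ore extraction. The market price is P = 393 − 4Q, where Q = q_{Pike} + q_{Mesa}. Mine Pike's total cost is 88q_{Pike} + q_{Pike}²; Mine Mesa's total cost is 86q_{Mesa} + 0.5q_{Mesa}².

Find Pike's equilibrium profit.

Mine Pike's profit: π = q_{Pike}(393 − 4(q_{Pike} + q_{Mesa})) − 88q_{Pike} − q_{Pike}².
∂π/∂q_{Pike} = 305 − 10q_{Pike} − 4q_{Mesa} = 0, so q_{Pike} = 30.5 − 0.4q_{Mesa}.
For Mesa: ∂π/∂q_{Mesa} = 307 − 9q_{Mesa} − 4q_{Pike} = 0 ⇒ q_{Mesa} = 307/9 − (4/9)q_{Pike}.
Plugging q_{Mesa} into Pike's best response: q_{Pike} = 30.5 − 0.4(307/9 − (4/9)q_{Pike}) ⇒ (37/45)q_{Pike} = 1517/90, so q_{Pike} = 20.5.
Then q_{Mesa} = 307/9 − (4/9)·20.5 = 25.
Price P = 393 − 4·45.5 = 211.
Pike's profit: (211 − 88)·20.5 − (20.5)² = 2101.25.

2101.25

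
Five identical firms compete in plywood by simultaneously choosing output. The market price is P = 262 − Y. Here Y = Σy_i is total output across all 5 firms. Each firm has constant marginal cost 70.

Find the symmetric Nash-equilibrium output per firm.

32

A representative firm's profit is π_i = y_i(262 − Y) − 70y_i, with Y = y_i + Σ_{j≠i} y_j.
First-order condition: 192 − 2y_i − Σ_{j≠i} y_j = 0.
Imposing symmetry (y_j = y for all j) turns Σ_{j≠i} y_j into 4y, so 192 = 6y and y = 32.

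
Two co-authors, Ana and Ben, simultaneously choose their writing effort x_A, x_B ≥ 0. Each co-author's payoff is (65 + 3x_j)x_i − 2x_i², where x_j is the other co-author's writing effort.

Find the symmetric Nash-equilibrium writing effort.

65

Ana's payoff is (65 + 3x_B)x_A − 2x_A².
∂π/∂x_A = 65 + 3x_B − 4x_A = 0, so x_A = 16.25 + 0.75x_B.
Setting x_A = x_B in the reaction function: x_A = 16.25 + 0.75x_A, so x_A = 16.25 / 0.25 = 65.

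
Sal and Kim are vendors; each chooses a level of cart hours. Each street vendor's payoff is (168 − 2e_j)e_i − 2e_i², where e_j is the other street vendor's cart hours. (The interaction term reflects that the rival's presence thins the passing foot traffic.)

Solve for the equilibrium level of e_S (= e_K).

Sal's payoff is (168 − 2e_K)e_S − 2e_S².
∂π/∂e_S = 168 − 2e_K − 4e_S = 0, so e_S = 42 − 0.5e_K.
Setting e_S = e_K in the reaction function: e_S = 42 − 0.5e_S, so e_S = 42 / 1.5 = 28.

28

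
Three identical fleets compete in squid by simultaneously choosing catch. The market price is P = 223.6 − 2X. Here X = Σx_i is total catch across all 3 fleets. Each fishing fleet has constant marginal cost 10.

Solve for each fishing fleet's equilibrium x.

26.7

A representative fishing fleet's profit is π_i = x_i(223.6 − 2X) − 10x_i, with X = x_i + Σ_{j≠i} x_j.
First-order condition: 213.6 − 4x_i − 2Σ_{j≠i} x_j = 0.
With identical fishing fleets, set every x_j = x: then 213.6 − 4x − 4x = 0, i.e. x = 213.6/8 = 26.7.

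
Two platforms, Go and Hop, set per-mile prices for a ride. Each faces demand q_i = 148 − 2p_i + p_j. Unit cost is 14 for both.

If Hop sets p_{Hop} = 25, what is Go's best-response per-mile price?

50.25

Go's profit: π = (p_{Go} − 14)(148 − 2p_{Go} + p_{Hop}).
∂π/∂p_{Go} = 176 − 4p_{Go} + p_{Hop} = 0 ⇒ p_{Go} = 44 + 0.25p_{Hop}.
At p_{Hop} = 25: p_{Go} = 44 + 0.25·25 = 50.25.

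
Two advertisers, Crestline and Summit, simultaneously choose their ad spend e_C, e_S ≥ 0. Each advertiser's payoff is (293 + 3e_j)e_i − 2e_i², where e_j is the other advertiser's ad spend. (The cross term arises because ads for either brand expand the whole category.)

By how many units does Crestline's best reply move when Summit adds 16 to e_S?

12

Crestline's payoff is (293 + 3e_S)e_C − 2e_C².
∂π/∂e_C = 293 + 3e_S − 4e_C = 0, so e_C = 73.25 + 0.75e_S.
The reaction-function slope is 0.75, so a 16-unit rise in e_S moves e_C by 0.75 × 16 = 12. Crestline's best response rises — the actions are strategic complements.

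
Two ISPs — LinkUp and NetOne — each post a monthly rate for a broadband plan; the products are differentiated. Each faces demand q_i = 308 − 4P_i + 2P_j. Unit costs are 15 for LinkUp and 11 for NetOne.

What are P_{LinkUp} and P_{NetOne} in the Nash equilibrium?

LinkUp's profit: π = (P_{LinkUp} − 15)(308 − 4P_{LinkUp} + 2P_{NetOne}).
∂π/∂P_{LinkUp} = 368 − 8P_{LinkUp} + 2P_{NetOne} = 0 ⇒ P_{LinkUp} = 46 + 0.25P_{NetOne}.
Similarly P_{NetOne} = 44 + 0.25P_{LinkUp}.
Solving the two reaction functions simultaneously: (1 − (0.25)(0.25))P_{LinkUp} = 46 + 0.25·44, so 0.9375P_{LinkUp} = 57 and P_{LinkUp} = 60.8.
Then P_{NetOne} = 44 + 0.25·60.8 = 59.2.

60.8, 59.2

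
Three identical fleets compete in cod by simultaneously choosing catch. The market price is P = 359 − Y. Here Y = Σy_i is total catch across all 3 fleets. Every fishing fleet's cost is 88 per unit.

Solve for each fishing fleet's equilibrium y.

A representative fishing fleet's profit is π_i = y_i(359 − Y) − 88y_i, with Y = y_i + Σ_{j≠i} y_j.
First-order condition: 271 − 2y_i − Σ_{j≠i} y_j = 0.
With identical fishing fleets, set every y_j = y: then 271 − 2y − 2y = 0, i.e. y = 271/4 = 67.75.

67.75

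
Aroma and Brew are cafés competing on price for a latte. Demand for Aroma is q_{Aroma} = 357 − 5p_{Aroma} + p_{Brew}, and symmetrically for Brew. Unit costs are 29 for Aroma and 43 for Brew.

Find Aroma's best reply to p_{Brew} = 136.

63.8

Aroma's profit: π = (p_{Aroma} − 29)(357 − 5p_{Aroma} + p_{Brew}).
∂π/∂p_{Aroma} = 502 − 10p_{Aroma} + p_{Brew} = 0 ⇒ p_{Aroma} = 50.2 + 0.1p_{Brew}.
At p_{Brew} = 136: p_{Aroma} = 50.2 + 0.1·136 = 63.8.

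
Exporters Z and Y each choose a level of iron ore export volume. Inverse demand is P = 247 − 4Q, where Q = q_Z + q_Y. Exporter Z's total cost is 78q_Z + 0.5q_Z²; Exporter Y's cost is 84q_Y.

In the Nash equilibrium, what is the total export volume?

26.625

Exporter Z's profit: π = q_Z(247 − 4(q_Z + q_Y)) − 78q_Z − 0.5q_Z².
∂π/∂q_Z = 169 − 9q_Z − 4q_Y = 0, so q_Z = 169/9 − (4/9)q_Y.
For Y: ∂π/∂q_Y = 163 − 8q_Y − 4q_Z = 0 ⇒ q_Y = 20.375 − 0.5q_Z.
Plugging q_Y into Z's best response: q_Z = 169/9 − (4/9)(20.375 − 0.5q_Z) ⇒ (7/9)q_Z = 175/18, so q_Z = 12.5.
Then q_Y = 20.375 − 0.5·12.5 = 14.125.
Total export volume: 12.5 + 14.125 = 26.625.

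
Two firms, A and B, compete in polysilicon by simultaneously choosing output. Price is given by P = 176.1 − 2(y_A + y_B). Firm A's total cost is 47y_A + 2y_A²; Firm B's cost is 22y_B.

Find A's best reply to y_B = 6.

14.6375

Firm A's profit: π = y_A(176.1 − 2(y_A + y_B)) − 47y_A − 2y_A².
∂π/∂y_A = 129.1 − 8y_A − 2y_B = 0, so y_A = 16.1375 − 0.25y_B.
At y_B = 6: y_A = 16.1375 − 0.25·6 = 14.6375.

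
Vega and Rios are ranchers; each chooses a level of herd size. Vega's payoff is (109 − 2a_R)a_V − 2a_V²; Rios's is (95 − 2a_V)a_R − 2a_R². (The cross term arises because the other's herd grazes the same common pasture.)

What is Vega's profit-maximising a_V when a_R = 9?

Expanding Vega's payoff: 109a_V − 2a_Ra_V − 2a_V².
∂π/∂a_V = 109 − 2a_R − 4a_V = 0, so a_V = 27.25 − 0.5a_R.
At a_R = 9: a_V = 27.25 − 0.5·9 = 22.75.

22.75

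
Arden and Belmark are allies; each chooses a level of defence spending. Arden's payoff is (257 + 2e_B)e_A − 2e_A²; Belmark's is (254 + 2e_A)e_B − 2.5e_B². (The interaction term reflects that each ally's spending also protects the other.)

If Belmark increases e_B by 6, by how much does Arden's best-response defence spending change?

3

Expanding Arden's payoff: 257e_A + 2e_Be_A − 2e_A².
∂π/∂e_A = 257 + 2e_B − 4e_A = 0, so e_A = 64.25 + 0.5e_B.
The reaction-function slope is 0.5, so a 6-unit rise in e_B moves e_A by 0.5 × 6 = 3. Arden's best response rises — the actions are strategic complements.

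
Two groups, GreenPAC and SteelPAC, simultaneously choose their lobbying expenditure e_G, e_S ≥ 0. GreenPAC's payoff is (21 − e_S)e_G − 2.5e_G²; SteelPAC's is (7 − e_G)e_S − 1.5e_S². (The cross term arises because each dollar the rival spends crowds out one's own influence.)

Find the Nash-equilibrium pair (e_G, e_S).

4, 1

Expanding GreenPAC's payoff: 21e_G − e_Se_G − 2.5e_G².
∂π/∂e_G = 21 − e_S − 5e_G = 0, so e_G = 4.2 − 0.2e_S.
Likewise for SteelPAC: e_S = 7/3 − (1/3)e_G.
Plugging e_S into GreenPAC's best response: e_G = 4.2 − 0.2(7/3 − (1/3)e_G) ⇒ (14/15)e_G = 56/15, so e_G = 4.
Then e_S = 7/3 − (1/3)·4 = 1.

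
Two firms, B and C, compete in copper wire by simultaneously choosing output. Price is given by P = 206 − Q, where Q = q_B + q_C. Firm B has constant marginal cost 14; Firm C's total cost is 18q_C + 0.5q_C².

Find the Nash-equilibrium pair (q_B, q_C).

Firm B's profit: π = q_B(206 − (q_B + q_C)) − 14q_B.
∂π/∂q_B = 192 − 2q_B − q_C = 0, so q_B = 96 − 0.5q_C.
For C: ∂π/∂q_C = 188 − 3q_C − q_B = 0 ⇒ q_C = 188/3 − (1/3)q_B.
Solving the two reaction functions simultaneously: (1 − (−0.5)(−1/3))q_B = 96 − 0.5·(188/3), so (5/6)q_B = 194/3 and q_B = 77.6.
Then q_C = 188/3 − (1/3)·77.6 = 36.8.

77.6, 36.8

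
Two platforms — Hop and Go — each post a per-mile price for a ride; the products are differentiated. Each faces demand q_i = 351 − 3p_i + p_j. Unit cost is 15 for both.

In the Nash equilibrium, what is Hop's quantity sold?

Hop's profit: π = (p_{Hop} − 15)(351 − 3p_{Hop} + p_{Go}).
∂π/∂p_{Hop} = 396 − 6p_{Hop} + p_{Go} = 0 ⇒ p_{Hop} = 66 + (1/6)p_{Go}.
The game is symmetric, so in equilibrium p_{Go} = p_{Hop}: the reaction function gives (5/6)p_{Hop} = 66, hence p_{Hop} = 79.2.
q_{Hop} = 351 − 3·79.2 + 79.2 = 192.6.

192.6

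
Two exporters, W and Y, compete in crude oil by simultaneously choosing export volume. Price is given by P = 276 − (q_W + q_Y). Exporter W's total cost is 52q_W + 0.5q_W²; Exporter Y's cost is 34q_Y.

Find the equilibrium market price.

Exporter W's profit: π = q_W(276 − (q_W + q_Y)) − 52q_W − 0.5q_W².
∂π/∂q_W = 224 − 3q_W − q_Y = 0, so q_W = 224/3 − (1/3)q_Y.
For Y: ∂π/∂q_Y = 242 − 2q_Y − q_W = 0 ⇒ q_Y = 121 − 0.5q_W.
Substituting the second reaction function into the first: q_W = 224/3 − (1/3)(121 − 0.5q_W), which gives (5/6)q_W = 103/3 ⇒ q_W = 41.2.
Then q_Y = 121 − 0.5·41.2 = 100.4.
Equilibrium price: P = 276 − 141.6 = 134.4.

134.4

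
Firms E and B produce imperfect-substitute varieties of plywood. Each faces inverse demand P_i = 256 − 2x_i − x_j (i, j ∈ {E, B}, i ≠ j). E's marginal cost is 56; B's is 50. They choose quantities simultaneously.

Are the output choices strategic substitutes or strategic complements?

strategic substitutes

Firm E's profit: π = x_E(256 − 2x_E − x_B) − 56x_E.
∂π/∂x_E = 200 − 4x_E − x_B = 0 ⇒ x_E = 50 − 0.25x_B.
The best-response slope dx_E/dx_B = −0.25 < 0: the reaction function is downward-sloping, so the choices are strategic substitutes.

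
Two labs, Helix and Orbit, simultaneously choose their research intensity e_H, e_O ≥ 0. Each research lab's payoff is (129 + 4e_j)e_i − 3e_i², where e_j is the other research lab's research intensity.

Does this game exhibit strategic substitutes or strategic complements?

strategic complements

Helix's payoff is (129 + 4e_O)e_H − 3e_H².
∂π/∂e_H = 129 + 4e_O − 6e_H = 0, so e_H = 21.5 + (2/3)e_O.
The best-response slope de_H/de_O = 2/3 > 0: the reaction function is upward-sloping, so the choices are strategic complements.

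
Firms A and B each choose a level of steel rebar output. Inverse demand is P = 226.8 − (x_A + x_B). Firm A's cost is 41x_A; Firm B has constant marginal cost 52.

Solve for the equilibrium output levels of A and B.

Firm A's profit: π = x_A(226.8 − (x_A + x_B)) − 41x_A.
∂π/∂x_A = 185.8 − 2x_A − x_B = 0, so x_A = 92.9 − 0.5x_B.
By the same steps for B: x_B = 87.4 − 0.5x_A.
Plugging x_B into A's best response: x_A = 92.9 − 0.5(87.4 − 0.5x_A) ⇒ 0.75x_A = 49.2, so x_A = 65.6.
Then x_B = 87.4 − 0.5·65.6 = 54.6.

65.6, 54.6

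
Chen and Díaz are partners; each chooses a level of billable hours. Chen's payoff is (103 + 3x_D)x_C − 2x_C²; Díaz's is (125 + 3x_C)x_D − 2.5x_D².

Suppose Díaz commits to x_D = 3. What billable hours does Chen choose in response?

Expanding Chen's payoff: 103x_C + 3x_Dx_C − 2x_C².
∂π/∂x_C = 103 + 3x_D − 4x_C = 0, so x_C = 25.75 + 0.75x_D.
At x_D = 3: x_C = 25.75 + 0.75·3 = 28.

28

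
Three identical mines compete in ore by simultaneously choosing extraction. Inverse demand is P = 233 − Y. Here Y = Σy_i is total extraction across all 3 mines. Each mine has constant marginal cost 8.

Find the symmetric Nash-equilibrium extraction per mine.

A representative mine's profit is π_i = y_i(233 − Y) − 8y_i, with Y = y_i + Σ_{j≠i} y_j.
First-order condition: 225 − 2y_i − Σ_{j≠i} y_j = 0.
Imposing symmetry (y_j = y for all j) turns Σ_{j≠i} y_j into 2y, so 225 = 4y and y = 56.25.

56.25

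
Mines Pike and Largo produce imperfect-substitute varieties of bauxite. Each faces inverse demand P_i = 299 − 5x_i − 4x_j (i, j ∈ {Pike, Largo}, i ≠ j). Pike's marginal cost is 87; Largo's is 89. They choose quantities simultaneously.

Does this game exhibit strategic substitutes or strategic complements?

strategic substitutes

Mine Pike's profit: π = x_{Pike}(299 − 5x_{Pike} − 4x_{Largo}) − 87x_{Pike}.
∂π/∂x_{Pike} = 212 − 10x_{Pike} − 4x_{Largo} = 0 ⇒ x_{Pike} = 21.2 − 0.4x_{Largo}.
The best-response slope dx_{Pike}/dx_{Largo} = −0.4 < 0: the reaction function is downward-sloping, so the choices are strategic substitutes.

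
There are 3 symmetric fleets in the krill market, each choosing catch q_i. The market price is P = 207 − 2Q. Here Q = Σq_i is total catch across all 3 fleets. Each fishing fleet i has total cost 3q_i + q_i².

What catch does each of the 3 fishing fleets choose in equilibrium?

20.4

A representative fishing fleet's profit is π_i = q_i(207 − 2Q) − 3q_i − q_i², with Q = q_i + Σ_{j≠i} q_j.
First-order condition: 204 − 6q_i − 2Σ_{j≠i} q_j = 0.
In a symmetric equilibrium every fishing fleet chooses the same q, so Σ_{j≠i} q_j = 2q. The condition becomes 204 − 10q = 0, giving q = 204/10 = 20.4.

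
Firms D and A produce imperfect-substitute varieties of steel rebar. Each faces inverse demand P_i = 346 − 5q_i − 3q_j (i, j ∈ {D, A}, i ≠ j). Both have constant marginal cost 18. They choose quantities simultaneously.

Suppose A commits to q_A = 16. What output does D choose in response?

28

Firm D's profit: π = q_D(346 − 5q_D − 3q_A) − 18q_D.
∂π/∂q_D = 328 − 10q_D − 3q_A = 0 ⇒ q_D = 32.8 − 0.3q_A.
At q_A = 16: q_D = 32.8 − 0.3·16 = 28.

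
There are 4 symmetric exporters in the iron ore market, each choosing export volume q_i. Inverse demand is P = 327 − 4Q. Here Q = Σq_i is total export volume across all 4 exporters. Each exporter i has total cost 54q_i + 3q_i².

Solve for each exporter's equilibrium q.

10.5

A representative exporter's profit is π_i = q_i(327 − 4Q) − 54q_i − 3q_i², with Q = q_i + Σ_{j≠i} q_j.
First-order condition: 273 − 14q_i − 4Σ_{j≠i} q_j = 0.
Imposing symmetry (q_j = q for all j) turns Σ_{j≠i} q_j into 3q, so 273 = 26q and q = 10.5.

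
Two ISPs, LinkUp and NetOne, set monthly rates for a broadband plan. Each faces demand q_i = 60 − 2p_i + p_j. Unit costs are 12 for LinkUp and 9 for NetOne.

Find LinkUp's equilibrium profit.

LinkUp's profit: π = (p_{LinkUp} − 12)(60 − 2p_{LinkUp} + p_{NetOne}).
∂π/∂p_{LinkUp} = 84 − 4p_{LinkUp} + p_{NetOne} = 0 ⇒ p_{LinkUp} = 21 + 0.25p_{NetOne}.
Similarly p_{NetOne} = 19.5 + 0.25p_{LinkUp}.
Substituting the second reaction function into the first: p_{LinkUp} = 21 + 0.25(19.5 + 0.25p_{LinkUp}), which gives 0.9375p_{LinkUp} = 25.875 ⇒ p_{LinkUp} = 27.6.
Then p_{NetOne} = 19.5 + 0.25·27.6 = 26.4.
q_{LinkUp} = 60 − 2·27.6 + 26.4 = 31.2.
Profit = (27.6 − 12)·31.2 = 486.72.

486.72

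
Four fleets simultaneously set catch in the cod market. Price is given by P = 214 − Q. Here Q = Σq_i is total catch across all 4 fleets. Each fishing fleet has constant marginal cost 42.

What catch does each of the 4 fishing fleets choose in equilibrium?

34.4

A representative fishing fleet's profit is π_i = q_i(214 − Q) − 42q_i, with Q = q_i + Σ_{j≠i} q_j.
First-order condition: 172 − 2q_i − Σ_{j≠i} q_j = 0.
In a symmetric equilibrium every fishing fleet chooses the same q, so Σ_{j≠i} q_j = 3q. The condition becomes 172 − 5q = 0, giving q = 172/5 = 34.4.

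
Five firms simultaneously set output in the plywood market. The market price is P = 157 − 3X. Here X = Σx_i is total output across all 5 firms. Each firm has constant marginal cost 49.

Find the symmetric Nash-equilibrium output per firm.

A representative firm's profit is π_i = x_i(157 − 3X) − 49x_i, with X = x_i + Σ_{j≠i} x_j.
First-order condition: 108 − 6x_i − 3Σ_{j≠i} x_j = 0.
With identical firms, set every x_j = x: then 108 − 6x − 12x = 0, i.e. x = 108/18 = 6.

6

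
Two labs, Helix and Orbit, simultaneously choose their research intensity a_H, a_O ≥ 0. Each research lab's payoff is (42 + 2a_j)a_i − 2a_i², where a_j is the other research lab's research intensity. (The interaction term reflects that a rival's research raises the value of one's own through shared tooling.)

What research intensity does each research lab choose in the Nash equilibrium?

Helix's payoff is (42 + 2a_O)a_H − 2a_H².
∂π/∂a_H = 42 + 2a_O − 4a_H = 0, so a_H = 10.5 + 0.5a_O.
Setting a_H = a_O in the reaction function: a_H = 10.5 + 0.5a_H, so a_H = 10.5 / 0.5 = 21.

21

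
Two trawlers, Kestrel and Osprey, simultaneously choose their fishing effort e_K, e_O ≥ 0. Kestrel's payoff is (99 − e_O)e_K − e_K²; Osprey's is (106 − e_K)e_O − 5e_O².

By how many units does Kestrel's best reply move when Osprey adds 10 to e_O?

-5

Expanding Kestrel's payoff: 99e_K − e_Oe_K − e_K².
∂π/∂e_K = 99 − e_O − 2e_K = 0, so e_K = 49.5 − 0.5e_O.
The reaction-function slope is −0.5, so a 10-unit rise in e_O moves e_K by −0.5 × 10 = −5. Kestrel's best response falls — the actions are strategic substitutes.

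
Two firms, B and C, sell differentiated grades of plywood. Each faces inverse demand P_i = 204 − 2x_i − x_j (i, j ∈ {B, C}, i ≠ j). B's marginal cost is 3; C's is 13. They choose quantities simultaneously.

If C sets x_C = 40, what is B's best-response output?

Firm B's profit: π = x_B(204 − 2x_B − x_C) − 3x_B.
∂π/∂x_B = 201 − 4x_B − x_C = 0 ⇒ x_B = 50.25 − 0.25x_C.
At x_C = 40: x_B = 50.25 − 0.25·40 = 40.25.

40.25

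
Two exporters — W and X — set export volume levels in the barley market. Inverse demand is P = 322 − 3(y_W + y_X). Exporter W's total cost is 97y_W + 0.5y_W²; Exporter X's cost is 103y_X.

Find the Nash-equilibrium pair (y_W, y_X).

21, 26

Exporter W's profit: π = y_W(322 − 3(y_W + y_X)) − 97y_W − 0.5y_W².
∂π/∂y_W = 225 − 7y_W − 3y_X = 0, so y_W = 225/7 − (3/7)y_X.
For X: ∂π/∂y_X = 219 − 6y_X − 3y_W = 0 ⇒ y_X = 36.5 − 0.5y_W.
Plugging y_X into W's best response: y_W = 225/7 − (3/7)(36.5 − 0.5y_W) ⇒ (11/14)y_W = 16.5, so y_W = 21.
Then y_X = 36.5 − 0.5·21 = 26.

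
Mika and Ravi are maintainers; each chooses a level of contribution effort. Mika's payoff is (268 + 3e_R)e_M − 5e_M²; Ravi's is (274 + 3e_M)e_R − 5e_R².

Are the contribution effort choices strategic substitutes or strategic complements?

strategic complements

Expanding Mika's payoff: 268e_M + 3e_Re_M − 5e_M².
∂π/∂e_M = 268 + 3e_R − 10e_M = 0, so e_M = 26.8 + 0.3e_R.
The best-response slope de_M/de_R = 0.3 > 0: the reaction function is upward-sloping, so the choices are strategic complements.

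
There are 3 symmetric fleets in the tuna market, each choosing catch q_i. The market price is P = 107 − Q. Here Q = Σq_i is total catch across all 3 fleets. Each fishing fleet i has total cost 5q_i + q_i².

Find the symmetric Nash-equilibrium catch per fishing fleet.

17

A representative fishing fleet's profit is π_i = q_i(107 − Q) − 5q_i − q_i², with Q = q_i + Σ_{j≠i} q_j.
First-order condition: 102 − 4q_i − Σ_{j≠i} q_j = 0.
With identical fishing fleets, set every q_j = q: then 102 − 4q − 2q = 0, i.e. q = 102/6 = 17.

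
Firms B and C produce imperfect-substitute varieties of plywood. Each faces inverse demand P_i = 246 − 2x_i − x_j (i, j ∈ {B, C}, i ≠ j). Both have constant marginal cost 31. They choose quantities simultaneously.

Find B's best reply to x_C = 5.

52.5

Firm B's profit: π = x_B(246 − 2x_B − x_C) − 31x_B.
∂π/∂x_B = 215 − 4x_B − x_C = 0 ⇒ x_B = 53.75 − 0.25x_C.
At x_C = 5: x_B = 53.75 − 0.25·5 = 52.5.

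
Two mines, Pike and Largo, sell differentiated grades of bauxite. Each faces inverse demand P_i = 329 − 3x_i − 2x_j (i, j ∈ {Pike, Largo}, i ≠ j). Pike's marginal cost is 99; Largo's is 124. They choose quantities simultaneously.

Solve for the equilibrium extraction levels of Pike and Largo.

30.3125, 24.0625

Mine Pike's profit: π = x_{Pike}(329 − 3x_{Pike} − 2x_{Largo}) − 99x_{Pike}.
∂π/∂x_{Pike} = 230 − 6x_{Pike} − 2x_{Largo} = 0 ⇒ x_{Pike} = 115/3 − (1/3)x_{Largo}.
Similarly x_{Largo} = 205/6 − (1/3)x_{Pike}.
Substituting the second reaction function into the first: x_{Pike} = 115/3 − (1/3)(205/6 − (1/3)x_{Pike}), which gives (8/9)x_{Pike} = 485/18 ⇒ x_{Pike} = 30.3125.
Then x_{Largo} = 205/6 − (1/3)·30.3125 = 24.0625.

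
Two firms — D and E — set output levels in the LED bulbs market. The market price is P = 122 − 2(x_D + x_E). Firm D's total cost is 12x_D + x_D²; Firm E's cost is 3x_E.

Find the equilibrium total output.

34.8

Firm D's profit: π = x_D(122 − 2(x_D + x_E)) − 12x_D − x_D².
∂π/∂x_D = 110 − 6x_D − 2x_E = 0, so x_D = 55/3 − (1/3)x_E.
For E: ∂π/∂x_E = 119 − 4x_E − 2x_D = 0 ⇒ x_E = 29.75 − 0.5x_D.
Plugging x_E into D's best response: x_D = 55/3 − (1/3)(29.75 − 0.5x_D) ⇒ (5/6)x_D = 101/12, so x_D = 10.1.
Then x_E = 29.75 − 0.5·10.1 = 24.7.
Total output: 10.1 + 24.7 = 34.8.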